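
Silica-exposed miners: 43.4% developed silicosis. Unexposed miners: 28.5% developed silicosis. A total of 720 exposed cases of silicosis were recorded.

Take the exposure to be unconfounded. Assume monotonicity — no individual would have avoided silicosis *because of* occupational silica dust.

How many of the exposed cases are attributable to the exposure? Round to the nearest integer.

p₁ = 0.434, p₀ = 0.285.
PN = (p₁ − p₀)/p₁ = (0.434 − 0.285) / 0.434 ≈ 0.34332.
Attributable cases ≈ PN × (exposed cases) = 0.34332 × 720 ≈ 247.19.

about 247 cases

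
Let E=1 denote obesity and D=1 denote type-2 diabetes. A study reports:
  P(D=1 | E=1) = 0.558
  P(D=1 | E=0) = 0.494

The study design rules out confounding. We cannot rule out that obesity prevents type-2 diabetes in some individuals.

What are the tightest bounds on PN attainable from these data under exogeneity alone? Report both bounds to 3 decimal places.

Let p₁ = 0.558, p₀ = 0.494.
Under exogeneity alone the bounds on PN are max{0,(p₁−p₀)/p₁} ≤ PN ≤ min{1,(1−p₀)/p₁}.
  lower = (p₁ − p₀)/p₁ = 0.064 / 0.558 ≈ 0.1147
  upper = min{1, (1 − p₀)/p₁} = 0.506 / 0.558 ≈ 0.9068

0.115 ≤ PN ≤ 0.907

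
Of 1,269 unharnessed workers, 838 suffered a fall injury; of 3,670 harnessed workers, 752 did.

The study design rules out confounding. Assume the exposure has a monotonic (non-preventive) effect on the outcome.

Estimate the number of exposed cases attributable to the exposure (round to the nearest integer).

about 578 cases

p₁ = P(outcome | exposed) = 838/1269 = 0.66036
p₀ = P(outcome | unexposed) = 752/3670 = 0.2049
PN = (p₁ − p₀)/p₁ = (0.66036 − 0.2049) / 0.66036 ≈ 0.68971.
Attributable cases ≈ PN × (exposed cases) = 0.68971 × 838 ≈ 577.98.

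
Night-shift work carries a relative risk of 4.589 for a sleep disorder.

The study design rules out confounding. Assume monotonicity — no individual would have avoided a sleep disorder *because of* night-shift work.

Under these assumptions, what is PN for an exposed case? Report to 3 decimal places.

PN ≈ 0.782

Under exogeneity and monotonicity, PN = (RR − 1) / RR = 1 − 1/RR.
PN = (4.589 − 1) / 4.589 = 3.589 / 4.589 ≈ 0.7821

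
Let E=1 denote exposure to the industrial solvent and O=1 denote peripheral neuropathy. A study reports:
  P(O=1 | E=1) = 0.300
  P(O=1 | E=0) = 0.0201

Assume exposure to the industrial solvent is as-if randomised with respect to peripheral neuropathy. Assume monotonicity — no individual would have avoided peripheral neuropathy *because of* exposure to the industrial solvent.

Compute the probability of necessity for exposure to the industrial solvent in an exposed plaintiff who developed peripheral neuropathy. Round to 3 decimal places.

PN ≈ 0.933

Let p₁ = 0.3, p₀ = 0.0201.
Under exogeneity and monotonicity, PN = (p₁ − p₀) / p₁.
PN = (0.3 − 0.0201) / 0.3 = 0.2799 / 0.3 ≈ 0.9330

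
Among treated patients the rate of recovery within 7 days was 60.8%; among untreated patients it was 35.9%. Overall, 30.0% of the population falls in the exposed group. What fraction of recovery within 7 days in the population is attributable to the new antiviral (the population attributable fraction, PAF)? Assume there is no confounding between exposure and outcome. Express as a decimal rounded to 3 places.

PAF ≈ 0.172

p₁ = 0.608, p₀ = 0.359.
Overall risk P(Y=1) = π·p₁ + (1−π)·p₀ = 0.3×0.608 + 0.7×0.359 = 0.4337.
Under exogeneity, PAF = [P(Y=1) − p₀] / P(Y=1).
PAF = (0.4337 − 0.359) / 0.4337 ≈ 0.1722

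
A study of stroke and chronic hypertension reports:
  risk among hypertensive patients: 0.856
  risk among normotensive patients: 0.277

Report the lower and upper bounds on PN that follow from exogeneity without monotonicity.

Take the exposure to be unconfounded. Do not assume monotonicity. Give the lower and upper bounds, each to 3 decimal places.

0.676 ≤ PN ≤ 0.845

Let p₁ = 0.856, p₀ = 0.277.
Under exogeneity alone the bounds on PN are max{0,(p₁−p₀)/p₁} ≤ PN ≤ min{1,(1−p₀)/p₁}.
  lower = (p₁ − p₀)/p₁ = 0.579 / 0.856 ≈ 0.6764
  upper = min{1, (1 − p₀)/p₁} = 0.723 / 0.856 ≈ 0.8446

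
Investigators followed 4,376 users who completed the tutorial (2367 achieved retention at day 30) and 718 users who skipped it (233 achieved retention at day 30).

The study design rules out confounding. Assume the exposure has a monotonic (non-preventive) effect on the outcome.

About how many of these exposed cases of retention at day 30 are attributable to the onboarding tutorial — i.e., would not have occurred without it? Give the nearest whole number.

about 947 cases

p₁ = P(outcome | exposed) = 2367/4376 = 0.5409
p₀ = P(outcome | unexposed) = 233/718 = 0.32451
PN = (p₁ − p₀)/p₁ = (0.5409 − 0.32451) / 0.5409 ≈ 0.40006.
Attributable cases ≈ PN × (exposed cases) = 0.40006 × 2367 ≈ 946.93.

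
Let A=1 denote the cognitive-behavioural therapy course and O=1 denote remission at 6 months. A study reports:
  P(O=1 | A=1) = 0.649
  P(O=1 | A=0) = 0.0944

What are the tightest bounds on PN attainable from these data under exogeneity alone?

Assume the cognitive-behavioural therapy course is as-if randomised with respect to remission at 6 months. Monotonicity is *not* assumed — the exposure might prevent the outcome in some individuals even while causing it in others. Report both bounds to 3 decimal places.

0.855 ≤ PN ≤ 1.000

Let p₁ = 0.649, p₀ = 0.0944.
Under exogeneity alone the bounds on PN are max{0,(p₁−p₀)/p₁} ≤ PN ≤ min{1,(1−p₀)/p₁}.
  lower = (p₁ − p₀)/p₁ = 0.5546 / 0.649 ≈ 0.8545
  upper = min{1, (1 − p₀)/p₁} = 0.9056 / 0.649 ≈ 1.3954 → capped at 1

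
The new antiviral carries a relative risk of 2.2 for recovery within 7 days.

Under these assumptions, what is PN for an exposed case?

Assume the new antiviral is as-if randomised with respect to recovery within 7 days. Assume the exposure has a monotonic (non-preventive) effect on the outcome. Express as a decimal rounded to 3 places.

PN ≈ 0.545

Under exogeneity and monotonicity, PN = (RR − 1) / RR = 1 − 1/RR.
PN = (2.2 − 1) / 2.2 = 1.2 / 2.2 ≈ 0.5455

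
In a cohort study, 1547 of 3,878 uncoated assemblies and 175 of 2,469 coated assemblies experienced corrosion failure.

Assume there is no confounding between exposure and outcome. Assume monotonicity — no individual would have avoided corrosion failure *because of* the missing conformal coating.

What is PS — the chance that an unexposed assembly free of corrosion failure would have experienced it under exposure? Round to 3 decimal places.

PS ≈ 0.353

p₁ = P(outcome | exposed) = 1547/3878 = 0.39892
p₀ = P(outcome | unexposed) = 175/2469 = 0.070879
Under exogeneity and monotonicity, PS = (p₁ − p₀) / (1 − p₀).
PS = (0.39892 − 0.070879) / (1 − 0.070879) = 0.32804 / 0.92912 ≈ 0.3531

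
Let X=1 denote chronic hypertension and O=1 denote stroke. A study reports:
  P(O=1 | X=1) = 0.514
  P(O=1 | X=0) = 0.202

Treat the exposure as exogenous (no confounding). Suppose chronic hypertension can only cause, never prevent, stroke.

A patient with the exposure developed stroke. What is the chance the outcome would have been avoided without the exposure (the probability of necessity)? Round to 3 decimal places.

PN ≈ 0.607

Let p₁ = 0.514, p₀ = 0.202.
Under exogeneity and monotonicity, PN = (p₁ − p₀) / p₁.
PN = (0.514 − 0.202) / 0.514 = 0.312 / 0.514 ≈ 0.6070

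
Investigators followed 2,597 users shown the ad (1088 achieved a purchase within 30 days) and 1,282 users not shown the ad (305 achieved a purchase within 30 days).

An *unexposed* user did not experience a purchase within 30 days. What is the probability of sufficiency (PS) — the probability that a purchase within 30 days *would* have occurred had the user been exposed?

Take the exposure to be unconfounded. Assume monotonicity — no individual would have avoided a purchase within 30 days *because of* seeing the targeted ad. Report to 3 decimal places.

p₁ = P(outcome | exposed) = 1088/2597 = 0.41894
p₀ = P(outcome | unexposed) = 305/1282 = 0.23791
Under exogeneity and monotonicity, PS = (p₁ − p₀) / (1 − p₀).
PS = (0.41894 − 0.23791) / (1 − 0.23791) = 0.18104 / 0.76209 ≈ 0.2376

PS ≈ 0.238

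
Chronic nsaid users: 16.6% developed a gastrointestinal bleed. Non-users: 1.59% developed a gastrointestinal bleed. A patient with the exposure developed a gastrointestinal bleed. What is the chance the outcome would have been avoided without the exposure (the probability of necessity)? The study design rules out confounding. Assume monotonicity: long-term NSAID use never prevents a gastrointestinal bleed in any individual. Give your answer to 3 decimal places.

p₁ = 0.166, p₀ = 0.0159.
Under exogeneity and monotonicity, PN = (p₁ − p₀) / p₁.
PN = (0.166 − 0.0159) / 0.166 = 0.1501 / 0.166 ≈ 0.9042

PN ≈ 0.904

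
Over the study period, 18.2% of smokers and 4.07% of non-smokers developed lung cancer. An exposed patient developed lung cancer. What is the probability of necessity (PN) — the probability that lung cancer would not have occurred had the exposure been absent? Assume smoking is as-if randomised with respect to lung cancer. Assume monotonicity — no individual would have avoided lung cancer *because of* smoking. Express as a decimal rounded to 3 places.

PN ≈ 0.776

p₁ = 0.182, p₀ = 0.0407.
Under exogeneity and monotonicity, PN = (p₁ − p₀) / p₁.
PN = (0.182 − 0.0407) / 0.182 = 0.1413 / 0.182 ≈ 0.7764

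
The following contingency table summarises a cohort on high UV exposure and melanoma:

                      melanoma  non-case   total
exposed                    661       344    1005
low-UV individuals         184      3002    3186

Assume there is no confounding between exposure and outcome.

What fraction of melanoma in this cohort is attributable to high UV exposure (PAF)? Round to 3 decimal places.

PAF ≈ 0.714

p₁ = P(outcome | exposed) = 661/1005 = 0.65771
p₀ = P(outcome | unexposed) = 184/3186 = 0.057753
Exposure prevalence π = 1005/4191 = 0.2398; overall risk P(Y=1) = 0.20162.
Under exogeneity, PAF = [P(Y=1) − p₀]/P(Y=1).
PAF = (0.20162 − 0.057753) / 0.20162 ≈ 0.7136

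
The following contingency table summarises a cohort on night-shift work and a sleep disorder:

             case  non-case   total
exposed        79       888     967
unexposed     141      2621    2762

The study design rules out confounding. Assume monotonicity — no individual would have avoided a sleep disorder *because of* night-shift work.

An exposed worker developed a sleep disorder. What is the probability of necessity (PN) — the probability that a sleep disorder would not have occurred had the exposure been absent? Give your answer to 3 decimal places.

PN ≈ 0.375

p₁ = P(outcome | exposed) = 79/967 = 0.081696
p₀ = P(outcome | unexposed) = 141/2762 = 0.05105
Under exogeneity and monotonicity, PN = (p₁ − p₀)/p₁.
PN = (0.081696 − 0.05105) / 0.081696 ≈ 0.3751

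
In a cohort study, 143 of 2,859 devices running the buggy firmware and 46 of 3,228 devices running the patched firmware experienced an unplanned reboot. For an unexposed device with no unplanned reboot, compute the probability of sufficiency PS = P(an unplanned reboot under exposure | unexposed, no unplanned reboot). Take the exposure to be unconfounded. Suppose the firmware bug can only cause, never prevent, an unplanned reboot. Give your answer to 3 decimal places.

PS ≈ 0.036

p₁ = P(outcome | exposed) = 143/2859 = 0.050017
p₀ = P(outcome | unexposed) = 46/3228 = 0.01425
Under exogeneity and monotonicity, PS = (p₁ − p₀) / (1 − p₀).
PS = (0.050017 − 0.01425) / (1 − 0.01425) = 0.035767 / 0.98575 ≈ 0.0363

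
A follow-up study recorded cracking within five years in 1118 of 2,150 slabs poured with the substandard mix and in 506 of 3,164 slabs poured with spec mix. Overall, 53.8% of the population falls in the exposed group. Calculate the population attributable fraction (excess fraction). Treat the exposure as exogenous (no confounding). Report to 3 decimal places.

PAF ≈ 0.548

p₁ = P(outcome | exposed) = 1118/2150 = 0.52
p₀ = P(outcome | unexposed) = 506/3164 = 0.15992
Overall risk P(Y=1) = π·p₁ + (1−π)·p₀ = 0.538×0.52 + 0.462×0.15992 = 0.35364.
Under exogeneity, PAF = [P(Y=1) − p₀] / P(Y=1).
PAF = (0.35364 − 0.15992) / 0.35364 ≈ 0.5478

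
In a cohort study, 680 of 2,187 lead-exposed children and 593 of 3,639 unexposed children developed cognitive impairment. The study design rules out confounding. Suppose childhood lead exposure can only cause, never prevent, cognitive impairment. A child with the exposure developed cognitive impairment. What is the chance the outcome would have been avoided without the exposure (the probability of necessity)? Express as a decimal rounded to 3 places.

p₁ = P(outcome | exposed) = 680/2187 = 0.31093
p₀ = P(outcome | unexposed) = 593/3639 = 0.16296
Under exogeneity and monotonicity, PN = (p₁ − p₀) / p₁.
PN = (0.31093 − 0.16296) / 0.31093 = 0.14797 / 0.31093 ≈ 0.4759

PN ≈ 0.476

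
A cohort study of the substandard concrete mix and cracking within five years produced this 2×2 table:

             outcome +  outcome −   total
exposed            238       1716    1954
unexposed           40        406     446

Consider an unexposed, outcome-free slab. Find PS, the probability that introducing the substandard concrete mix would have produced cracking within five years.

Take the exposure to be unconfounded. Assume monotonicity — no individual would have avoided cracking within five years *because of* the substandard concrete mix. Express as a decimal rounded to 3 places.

PS ≈ 0.035

p₁ = P(outcome | exposed) = 238/1954 = 0.1218
p₀ = P(outcome | unexposed) = 40/446 = 0.089686
Under exogeneity and monotonicity, PS = (p₁ − p₀)/(1 − p₀).
PS = (0.1218 − 0.089686) / 0.91031 ≈ 0.0353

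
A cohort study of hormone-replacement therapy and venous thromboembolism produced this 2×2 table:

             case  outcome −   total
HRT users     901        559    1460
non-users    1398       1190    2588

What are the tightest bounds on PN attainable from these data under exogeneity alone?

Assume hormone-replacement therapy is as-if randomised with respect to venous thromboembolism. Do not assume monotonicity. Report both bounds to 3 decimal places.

p₁ = P(outcome | exposed) = 901/1460 = 0.61712
p₀ = P(outcome | unexposed) = 1398/2588 = 0.54019
Under exogeneity alone the bounds on PN are max{0,(p₁−p₀)/p₁} ≤ PN ≤ min{1,(1−p₀)/p₁}.
  lower = (p₁ − p₀)/p₁ = 0.076938 / 0.61712 ≈ 0.1247
  upper = min{1, (1 − p₀)/p₁} = 0.45981 / 0.61712 ≈ 0.7451

0.125 ≤ PN ≤ 0.745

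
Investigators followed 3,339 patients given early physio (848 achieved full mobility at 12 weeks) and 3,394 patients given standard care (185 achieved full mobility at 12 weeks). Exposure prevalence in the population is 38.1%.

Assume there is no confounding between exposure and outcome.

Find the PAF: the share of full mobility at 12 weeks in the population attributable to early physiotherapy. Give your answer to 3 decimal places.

p₁ = P(outcome | exposed) = 848/3339 = 0.25397
p₀ = P(outcome | unexposed) = 185/3394 = 0.054508
Overall risk P(Y=1) = π·p₁ + (1−π)·p₀ = 0.381×0.25397 + 0.619×0.054508 = 0.1305.
Under exogeneity, PAF = [P(Y=1) − p₀] / P(Y=1).
PAF = (0.1305 − 0.054508) / 0.1305 ≈ 0.5823

PAF ≈ 0.582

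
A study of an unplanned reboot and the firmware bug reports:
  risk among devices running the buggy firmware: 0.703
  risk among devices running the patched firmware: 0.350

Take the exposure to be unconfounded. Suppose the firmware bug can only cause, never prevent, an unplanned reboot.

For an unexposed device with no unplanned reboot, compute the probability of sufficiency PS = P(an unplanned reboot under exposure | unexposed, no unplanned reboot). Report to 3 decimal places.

Let p₁ = 0.703, p₀ = 0.35.
Under exogeneity and monotonicity, PS = (p₁ − p₀) / (1 − p₀).
PS = (0.703 − 0.35) / (1 − 0.35) = 0.353 / 0.65 ≈ 0.5431

PS ≈ 0.543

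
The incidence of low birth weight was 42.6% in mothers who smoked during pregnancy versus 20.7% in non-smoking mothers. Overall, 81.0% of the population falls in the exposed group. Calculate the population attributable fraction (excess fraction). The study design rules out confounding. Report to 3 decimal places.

PAF ≈ 0.461

p₁ = 0.426, p₀ = 0.207.
Overall risk P(Y=1) = π·p₁ + (1−π)·p₀ = 0.81×0.426 + 0.19×0.207 = 0.38439.
Under exogeneity, PAF = [P(Y=1) − p₀] / P(Y=1).
PAF = (0.38439 − 0.207) / 0.38439 ≈ 0.4615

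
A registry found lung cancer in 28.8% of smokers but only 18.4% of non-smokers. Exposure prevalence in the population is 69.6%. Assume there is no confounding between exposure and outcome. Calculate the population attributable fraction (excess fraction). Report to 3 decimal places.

p₁ = 0.288, p₀ = 0.184.
Overall risk P(Y=1) = π·p₁ + (1−π)·p₀ = 0.696×0.288 + 0.304×0.184 = 0.25638.
Under exogeneity, PAF = [P(Y=1) − p₀] / P(Y=1).
PAF = (0.25638 − 0.184) / 0.25638 ≈ 0.2823

PAF ≈ 0.282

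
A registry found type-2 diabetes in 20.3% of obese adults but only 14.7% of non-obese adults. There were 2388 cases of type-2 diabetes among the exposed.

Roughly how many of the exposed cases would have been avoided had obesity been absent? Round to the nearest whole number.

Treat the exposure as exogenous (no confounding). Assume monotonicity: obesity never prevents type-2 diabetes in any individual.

about 659 cases

p₁ = 0.203, p₀ = 0.147.
PN = (p₁ − p₀)/p₁ = (0.203 − 0.147) / 0.203 ≈ 0.27586.
Attributable cases ≈ PN × (exposed cases) = 0.27586 × 2388 ≈ 658.76.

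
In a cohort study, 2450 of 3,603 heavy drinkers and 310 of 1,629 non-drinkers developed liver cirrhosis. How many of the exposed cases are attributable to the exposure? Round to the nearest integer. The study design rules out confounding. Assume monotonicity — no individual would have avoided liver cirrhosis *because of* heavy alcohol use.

about 1764 cases

p₁ = P(outcome | exposed) = 2450/3603 = 0.67999
p₀ = P(outcome | unexposed) = 310/1629 = 0.1903
PN = (p₁ − p₀)/p₁ = (0.67999 − 0.1903) / 0.67999 ≈ 0.72014.
Attributable cases ≈ PN × (exposed cases) = 0.72014 × 2450 ≈ 1764.35.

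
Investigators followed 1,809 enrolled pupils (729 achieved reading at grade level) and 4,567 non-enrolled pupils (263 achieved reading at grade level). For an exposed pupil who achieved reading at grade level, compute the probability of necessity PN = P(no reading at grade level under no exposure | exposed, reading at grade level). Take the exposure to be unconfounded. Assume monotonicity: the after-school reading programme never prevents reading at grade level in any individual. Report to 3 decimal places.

PN ≈ 0.857

p₁ = P(outcome | exposed) = 729/1809 = 0.40299
p₀ = P(outcome | unexposed) = 263/4567 = 0.057587
Under exogeneity and monotonicity, PN = (p₁ − p₀) / p₁.
PN = (0.40299 − 0.057587) / 0.40299 = 0.3454 / 0.40299 ≈ 0.8571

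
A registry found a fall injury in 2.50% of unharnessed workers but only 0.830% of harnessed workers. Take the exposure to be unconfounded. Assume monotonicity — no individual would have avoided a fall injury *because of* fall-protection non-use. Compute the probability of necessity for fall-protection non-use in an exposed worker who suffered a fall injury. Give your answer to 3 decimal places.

PN ≈ 0.668

p₁ = 0.025, p₀ = 0.0083.
Under exogeneity and monotonicity, PN = (p₁ − p₀) / p₁.
PN = (0.025 − 0.0083) / 0.025 = 0.0167 / 0.025 ≈ 0.6680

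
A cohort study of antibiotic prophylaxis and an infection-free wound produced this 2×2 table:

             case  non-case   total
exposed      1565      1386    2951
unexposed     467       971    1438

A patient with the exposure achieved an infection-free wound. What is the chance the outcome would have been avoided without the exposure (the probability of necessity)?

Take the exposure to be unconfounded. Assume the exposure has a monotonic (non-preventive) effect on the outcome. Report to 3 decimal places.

p₁ = P(outcome | exposed) = 1565/2951 = 0.53033
p₀ = P(outcome | unexposed) = 467/1438 = 0.32476
Under exogeneity and monotonicity, PN = (p₁ − p₀)/p₁.
PN = (0.53033 − 0.32476) / 0.53033 ≈ 0.3876

PN ≈ 0.388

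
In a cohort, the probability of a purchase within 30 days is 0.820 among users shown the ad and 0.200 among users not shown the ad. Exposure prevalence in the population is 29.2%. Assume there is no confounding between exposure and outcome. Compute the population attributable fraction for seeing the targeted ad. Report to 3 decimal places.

Let p₁ = 0.82, p₀ = 0.2.
Overall risk P(Y=1) = π·p₁ + (1−π)·p₀ = 0.292×0.82 + 0.708×0.2 = 0.38104.
Under exogeneity, PAF = [P(Y=1) − p₀] / P(Y=1).
PAF = (0.38104 − 0.2) / 0.38104 ≈ 0.4751

PAF ≈ 0.475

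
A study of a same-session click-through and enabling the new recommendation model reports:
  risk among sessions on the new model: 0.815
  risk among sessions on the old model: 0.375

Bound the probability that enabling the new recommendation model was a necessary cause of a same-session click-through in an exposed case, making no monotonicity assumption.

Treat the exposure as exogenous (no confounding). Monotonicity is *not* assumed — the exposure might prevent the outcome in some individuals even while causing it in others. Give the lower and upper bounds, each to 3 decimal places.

Let p₁ = 0.815, p₀ = 0.375.
Under exogeneity alone the bounds on PN are max{0,(p₁−p₀)/p₁} ≤ PN ≤ min{1,(1−p₀)/p₁}.
  lower = (p₁ − p₀)/p₁ = 0.44 / 0.815 ≈ 0.5399
  upper = min{1, (1 − p₀)/p₁} = 0.625 / 0.815 ≈ 0.7669

0.540 ≤ PN ≤ 0.767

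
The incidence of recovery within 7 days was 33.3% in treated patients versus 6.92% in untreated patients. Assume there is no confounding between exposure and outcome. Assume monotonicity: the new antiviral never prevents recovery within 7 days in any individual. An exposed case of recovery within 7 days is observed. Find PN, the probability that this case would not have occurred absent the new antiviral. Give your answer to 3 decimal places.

p₁ = 0.333, p₀ = 0.0692.
Under exogeneity and monotonicity, PN = (p₁ − p₀) / p₁.
PN = (0.333 − 0.0692) / 0.333 = 0.2638 / 0.333 ≈ 0.7922

PN ≈ 0.792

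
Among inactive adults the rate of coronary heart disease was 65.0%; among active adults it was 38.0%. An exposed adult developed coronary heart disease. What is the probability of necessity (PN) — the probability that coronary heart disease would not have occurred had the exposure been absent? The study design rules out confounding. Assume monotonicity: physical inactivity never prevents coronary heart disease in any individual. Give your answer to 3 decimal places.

p₁ = 0.65, p₀ = 0.38.
Under exogeneity and monotonicity, PN = (p₁ − p₀) / p₁.
PN = (0.65 − 0.38) / 0.65 = 0.27 / 0.65 ≈ 0.4154

PN ≈ 0.415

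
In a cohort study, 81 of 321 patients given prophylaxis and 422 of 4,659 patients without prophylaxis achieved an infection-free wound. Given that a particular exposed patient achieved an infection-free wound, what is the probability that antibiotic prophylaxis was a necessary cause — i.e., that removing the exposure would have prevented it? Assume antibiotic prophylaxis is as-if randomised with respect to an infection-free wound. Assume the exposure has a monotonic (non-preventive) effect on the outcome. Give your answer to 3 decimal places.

PN ≈ 0.641

p₁ = P(outcome | exposed) = 81/321 = 0.25234
p₀ = P(outcome | unexposed) = 422/4659 = 0.090577
Under exogeneity and monotonicity, PN = (p₁ − p₀) / p₁.
PN = (0.25234 − 0.090577) / 0.25234 = 0.16176 / 0.25234 ≈ 0.6410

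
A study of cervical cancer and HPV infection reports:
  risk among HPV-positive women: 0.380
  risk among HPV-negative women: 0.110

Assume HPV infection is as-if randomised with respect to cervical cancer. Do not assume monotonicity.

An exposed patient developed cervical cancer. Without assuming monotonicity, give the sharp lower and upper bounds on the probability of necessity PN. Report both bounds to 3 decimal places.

Let p₁ = 0.38, p₀ = 0.11.
Under exogeneity alone the bounds on PN are max{0,(p₁−p₀)/p₁} ≤ PN ≤ min{1,(1−p₀)/p₁}.
  lower = (p₁ − p₀)/p₁ = 0.27 / 0.38 ≈ 0.7105
  upper = min{1, (1 − p₀)/p₁} = 0.89 / 0.38 ≈ 2.3421 → capped at 1

0.711 ≤ PN ≤ 1.000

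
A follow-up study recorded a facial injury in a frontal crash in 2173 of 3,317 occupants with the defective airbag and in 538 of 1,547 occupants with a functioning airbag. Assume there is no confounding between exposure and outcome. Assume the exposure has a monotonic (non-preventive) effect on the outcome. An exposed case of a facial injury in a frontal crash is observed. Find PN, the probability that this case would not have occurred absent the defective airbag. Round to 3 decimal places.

PN ≈ 0.469

p₁ = P(outcome | exposed) = 2173/3317 = 0.65511
p₀ = P(outcome | unexposed) = 538/1547 = 0.34777
Under exogeneity and monotonicity, PN = (p₁ − p₀) / p₁.
PN = (0.65511 − 0.34777) / 0.65511 = 0.30734 / 0.65511 ≈ 0.4691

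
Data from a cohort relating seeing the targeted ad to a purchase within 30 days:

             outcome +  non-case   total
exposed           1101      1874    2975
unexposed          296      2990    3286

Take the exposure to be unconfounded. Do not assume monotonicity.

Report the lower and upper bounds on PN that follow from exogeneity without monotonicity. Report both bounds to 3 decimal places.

p₁ = P(outcome | exposed) = 1101/2975 = 0.37008
p₀ = P(outcome | unexposed) = 296/3286 = 0.090079
Under exogeneity alone the bounds on PN are max{0,(p₁−p₀)/p₁} ≤ PN ≤ min{1,(1−p₀)/p₁}.
  lower = (p₁ − p₀)/p₁ = 0.28 / 0.37008 ≈ 0.7566
  upper = min{1, (1 − p₀)/p₁} = 0.90992 / 0.37008 ≈ 2.4587 → capped at 1

0.757 ≤ PN ≤ 1.000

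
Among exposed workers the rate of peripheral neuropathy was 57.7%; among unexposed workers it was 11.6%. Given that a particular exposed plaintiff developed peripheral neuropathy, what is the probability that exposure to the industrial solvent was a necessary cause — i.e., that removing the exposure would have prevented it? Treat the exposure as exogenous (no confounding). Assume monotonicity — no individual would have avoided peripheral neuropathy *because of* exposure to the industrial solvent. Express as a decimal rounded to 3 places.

PN ≈ 0.799

p₁ = 0.577, p₀ = 0.116.
Under exogeneity and monotonicity, PN = (p₁ − p₀) / p₁.
PN = (0.577 − 0.116) / 0.577 = 0.461 / 0.577 ≈ 0.7990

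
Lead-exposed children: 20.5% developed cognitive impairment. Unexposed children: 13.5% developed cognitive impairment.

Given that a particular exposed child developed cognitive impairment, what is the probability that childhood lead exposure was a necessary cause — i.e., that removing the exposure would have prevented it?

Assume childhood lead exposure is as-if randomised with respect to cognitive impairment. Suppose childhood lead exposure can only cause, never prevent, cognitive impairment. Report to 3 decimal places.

p₁ = 0.205, p₀ = 0.135.
Under exogeneity and monotonicity, PN = (p₁ − p₀) / p₁.
PN = (0.205 − 0.135) / 0.205 = 0.07 / 0.205 ≈ 0.3415

PN ≈ 0.341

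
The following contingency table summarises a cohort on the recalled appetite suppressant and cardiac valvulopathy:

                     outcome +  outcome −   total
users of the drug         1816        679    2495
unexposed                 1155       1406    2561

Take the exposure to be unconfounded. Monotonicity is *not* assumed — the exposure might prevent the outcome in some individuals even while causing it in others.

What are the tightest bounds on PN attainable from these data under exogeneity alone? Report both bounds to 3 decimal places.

0.380 ≤ PN ≤ 0.754

p₁ = P(outcome | exposed) = 1816/2495 = 0.72786
p₀ = P(outcome | unexposed) = 1155/2561 = 0.451
Under exogeneity alone the bounds on PN are max{0,(p₁−p₀)/p₁} ≤ PN ≤ min{1,(1−p₀)/p₁}.
  lower = (p₁ − p₀)/p₁ = 0.27686 / 0.72786 ≈ 0.3804
  upper = min{1, (1 − p₀)/p₁} = 0.549 / 0.72786 ≈ 0.7543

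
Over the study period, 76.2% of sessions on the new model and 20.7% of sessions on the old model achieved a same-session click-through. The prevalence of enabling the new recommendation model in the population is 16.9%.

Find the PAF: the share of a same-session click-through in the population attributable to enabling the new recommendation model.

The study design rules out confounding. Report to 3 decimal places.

PAF ≈ 0.312

p₁ = 0.762, p₀ = 0.207.
Overall risk P(Y=1) = π·p₁ + (1−π)·p₀ = 0.169×0.762 + 0.831×0.207 = 0.30079.
Under exogeneity, PAF = [P(Y=1) − p₀] / P(Y=1).
PAF = (0.30079 − 0.207) / 0.30079 ≈ 0.3118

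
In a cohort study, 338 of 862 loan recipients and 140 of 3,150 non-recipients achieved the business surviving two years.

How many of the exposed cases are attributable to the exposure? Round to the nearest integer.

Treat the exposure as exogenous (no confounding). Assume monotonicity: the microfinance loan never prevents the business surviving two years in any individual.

p₁ = P(outcome | exposed) = 338/862 = 0.39211
p₀ = P(outcome | unexposed) = 140/3150 = 0.044444
PN = (p₁ − p₀)/p₁ = (0.39211 − 0.044444) / 0.39211 ≈ 0.88665.
Attributable cases ≈ PN × (exposed cases) = 0.88665 × 338 ≈ 299.69.

about 300 cases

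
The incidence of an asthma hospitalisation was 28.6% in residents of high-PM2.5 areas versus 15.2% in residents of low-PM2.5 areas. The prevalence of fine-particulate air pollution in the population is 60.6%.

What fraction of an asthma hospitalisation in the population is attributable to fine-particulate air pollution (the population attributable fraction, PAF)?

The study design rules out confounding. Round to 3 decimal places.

p₁ = 0.286, p₀ = 0.152.
Overall risk P(Y=1) = π·p₁ + (1−π)·p₀ = 0.606×0.286 + 0.394×0.152 = 0.2332.
Under exogeneity, PAF = [P(Y=1) − p₀] / P(Y=1).
PAF = (0.2332 − 0.152) / 0.2332 ≈ 0.3482

PAF ≈ 0.348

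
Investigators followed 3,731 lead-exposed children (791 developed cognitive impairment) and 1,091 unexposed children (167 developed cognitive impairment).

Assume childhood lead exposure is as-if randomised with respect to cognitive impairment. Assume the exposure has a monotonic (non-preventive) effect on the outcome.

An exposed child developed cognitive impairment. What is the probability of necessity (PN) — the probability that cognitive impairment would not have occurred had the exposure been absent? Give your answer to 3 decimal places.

p₁ = P(outcome | exposed) = 791/3731 = 0.21201
p₀ = P(outcome | unexposed) = 167/1091 = 0.15307
Under exogeneity and monotonicity, PN = (p₁ − p₀) / p₁.
PN = (0.21201 − 0.15307) / 0.21201 = 0.058937 / 0.21201 ≈ 0.2780

PN ≈ 0.278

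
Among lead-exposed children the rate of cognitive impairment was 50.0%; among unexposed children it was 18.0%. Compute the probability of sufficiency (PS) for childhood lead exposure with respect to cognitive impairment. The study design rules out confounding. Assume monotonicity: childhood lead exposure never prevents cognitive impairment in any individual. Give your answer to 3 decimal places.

PS ≈ 0.390

p₁ = 0.5, p₀ = 0.18.
Under exogeneity and monotonicity, PS = (p₁ − p₀) / (1 − p₀).
PS = (0.5 − 0.18) / (1 − 0.18) = 0.32 / 0.82 ≈ 0.3902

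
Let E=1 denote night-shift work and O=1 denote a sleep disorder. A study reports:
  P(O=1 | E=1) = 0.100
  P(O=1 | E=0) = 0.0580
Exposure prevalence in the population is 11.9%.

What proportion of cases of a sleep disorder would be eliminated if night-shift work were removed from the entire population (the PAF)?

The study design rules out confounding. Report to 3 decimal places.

PAF ≈ 0.079

Let p₁ = 0.1, p₀ = 0.058.
Overall risk P(Y=1) = π·p₁ + (1−π)·p₀ = 0.119×0.1 + 0.881×0.058 = 0.062998.
Under exogeneity, PAF = [P(Y=1) − p₀] / P(Y=1).
PAF = (0.062998 − 0.058) / 0.062998 ≈ 0.0793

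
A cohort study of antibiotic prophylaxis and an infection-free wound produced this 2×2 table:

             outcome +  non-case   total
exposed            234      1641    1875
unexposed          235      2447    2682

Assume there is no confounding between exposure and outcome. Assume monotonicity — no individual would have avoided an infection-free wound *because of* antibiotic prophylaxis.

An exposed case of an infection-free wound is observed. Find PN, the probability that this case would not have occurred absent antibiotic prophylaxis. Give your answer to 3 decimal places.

PN ≈ 0.298

p₁ = P(outcome | exposed) = 234/1875 = 0.1248
p₀ = P(outcome | unexposed) = 235/2682 = 0.087621
Under exogeneity and monotonicity, PN = (p₁ − p₀) / p₁.
PN = (0.1248 − 0.087621) / 0.1248 = 0.037179 / 0.1248 ≈ 0.2979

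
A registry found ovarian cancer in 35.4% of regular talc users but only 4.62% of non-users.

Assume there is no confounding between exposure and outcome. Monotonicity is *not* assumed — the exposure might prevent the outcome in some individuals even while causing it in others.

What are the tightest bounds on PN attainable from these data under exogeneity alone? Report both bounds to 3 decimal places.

0.869 ≤ PN ≤ 1.000

p₁ = 0.354, p₀ = 0.0462.
Under exogeneity alone the bounds on PN are max{0,(p₁−p₀)/p₁} ≤ PN ≤ min{1,(1−p₀)/p₁}.
  lower = (p₁ − p₀)/p₁ = 0.3078 / 0.354 ≈ 0.8695
  upper = min{1, (1 − p₀)/p₁} = 0.9538 / 0.354 ≈ 2.6944 → capped at 1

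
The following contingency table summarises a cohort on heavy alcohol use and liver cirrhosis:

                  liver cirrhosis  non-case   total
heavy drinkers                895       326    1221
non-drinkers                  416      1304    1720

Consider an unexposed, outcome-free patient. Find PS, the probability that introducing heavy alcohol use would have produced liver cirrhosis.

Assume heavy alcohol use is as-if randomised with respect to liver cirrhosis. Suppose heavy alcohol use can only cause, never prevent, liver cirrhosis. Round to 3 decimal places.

PS ≈ 0.648

p₁ = P(outcome | exposed) = 895/1221 = 0.73301
p₀ = P(outcome | unexposed) = 416/1720 = 0.24186
Under exogeneity and monotonicity, PS = (p₁ − p₀) / (1 − p₀).
PS = (0.73301 − 0.24186) / (1 − 0.24186) = 0.49115 / 0.75814 ≈ 0.6478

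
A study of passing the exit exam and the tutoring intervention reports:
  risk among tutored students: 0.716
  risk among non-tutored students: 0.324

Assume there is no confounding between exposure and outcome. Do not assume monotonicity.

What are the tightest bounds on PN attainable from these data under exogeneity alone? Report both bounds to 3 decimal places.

0.547 ≤ PN ≤ 0.944

Let p₁ = 0.716, p₀ = 0.324.
Under exogeneity alone the bounds on PN are max{0,(p₁−p₀)/p₁} ≤ PN ≤ min{1,(1−p₀)/p₁}.
  lower = (p₁ − p₀)/p₁ = 0.392 / 0.716 ≈ 0.5475
  upper = min{1, (1 − p₀)/p₁} = 0.676 / 0.716 ≈ 0.9441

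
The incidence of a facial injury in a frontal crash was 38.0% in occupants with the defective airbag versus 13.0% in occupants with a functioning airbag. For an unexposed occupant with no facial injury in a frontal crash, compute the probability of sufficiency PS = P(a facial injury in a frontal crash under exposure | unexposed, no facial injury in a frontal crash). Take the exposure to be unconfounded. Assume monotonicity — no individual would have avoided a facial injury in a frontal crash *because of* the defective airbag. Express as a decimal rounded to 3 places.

PS ≈ 0.287

p₁ = 0.38, p₀ = 0.13.
Under exogeneity and monotonicity, PS = (p₁ − p₀) / (1 − p₀).
PS = (0.38 − 0.13) / (1 − 0.13) = 0.25 / 0.87 ≈ 0.2874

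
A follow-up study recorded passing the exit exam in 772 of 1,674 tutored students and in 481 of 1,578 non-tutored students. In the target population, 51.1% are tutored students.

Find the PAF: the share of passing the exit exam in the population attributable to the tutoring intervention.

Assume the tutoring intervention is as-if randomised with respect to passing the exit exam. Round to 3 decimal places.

p₁ = P(outcome | exposed) = 772/1674 = 0.46117
p₀ = P(outcome | unexposed) = 481/1578 = 0.30482
Overall risk P(Y=1) = π·p₁ + (1−π)·p₀ = 0.511×0.46117 + 0.489×0.30482 = 0.38471.
Under exogeneity, PAF = [P(Y=1) − p₀] / P(Y=1).
PAF = (0.38471 − 0.30482) / 0.38471 ≈ 0.2077

PAF ≈ 0.208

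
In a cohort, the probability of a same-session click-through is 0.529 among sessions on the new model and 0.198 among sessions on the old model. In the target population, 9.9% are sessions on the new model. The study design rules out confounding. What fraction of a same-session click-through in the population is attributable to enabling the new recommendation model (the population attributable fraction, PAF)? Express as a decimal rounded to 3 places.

Let p₁ = 0.529, p₀ = 0.198.
Overall risk P(Y=1) = π·p₁ + (1−π)·p₀ = 0.099×0.529 + 0.901×0.198 = 0.23077.
Under exogeneity, PAF = [P(Y=1) − p₀] / P(Y=1).
PAF = (0.23077 − 0.198) / 0.23077 ≈ 0.1420

PAF ≈ 0.142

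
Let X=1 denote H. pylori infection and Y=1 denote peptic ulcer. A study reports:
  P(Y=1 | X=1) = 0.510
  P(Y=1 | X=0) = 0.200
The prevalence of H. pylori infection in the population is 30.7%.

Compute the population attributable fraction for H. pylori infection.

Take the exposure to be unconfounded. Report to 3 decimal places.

Let p₁ = 0.51, p₀ = 0.2.
Overall risk P(Y=1) = π·p₁ + (1−π)·p₀ = 0.307×0.51 + 0.693×0.2 = 0.29517.
Under exogeneity, PAF = [P(Y=1) − p₀] / P(Y=1).
PAF = (0.29517 − 0.2) / 0.29517 ≈ 0.3224

PAF ≈ 0.322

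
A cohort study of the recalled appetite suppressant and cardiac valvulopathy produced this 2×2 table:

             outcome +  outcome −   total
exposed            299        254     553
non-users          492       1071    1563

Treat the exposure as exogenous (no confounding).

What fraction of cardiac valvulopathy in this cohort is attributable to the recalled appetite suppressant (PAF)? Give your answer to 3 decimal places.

p₁ = P(outcome | exposed) = 299/553 = 0.54069
p₀ = P(outcome | unexposed) = 492/1563 = 0.31478
Exposure prevalence π = 553/2116 = 0.26134; overall risk P(Y=1) = 0.37382.
Under exogeneity, PAF = [P(Y=1) − p₀]/P(Y=1).
PAF = (0.37382 − 0.31478) / 0.37382 ≈ 0.1579

PAF ≈ 0.158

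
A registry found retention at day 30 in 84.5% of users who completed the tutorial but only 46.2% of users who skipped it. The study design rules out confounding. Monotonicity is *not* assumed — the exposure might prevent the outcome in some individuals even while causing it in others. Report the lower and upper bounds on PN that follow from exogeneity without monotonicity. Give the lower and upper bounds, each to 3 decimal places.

p₁ = 0.845, p₀ = 0.462.
Under exogeneity alone the bounds on PN are max{0,(p₁−p₀)/p₁} ≤ PN ≤ min{1,(1−p₀)/p₁}.
  lower = (p₁ − p₀)/p₁ = 0.383 / 0.845 ≈ 0.4533
  upper = min{1, (1 − p₀)/p₁} = 0.538 / 0.845 ≈ 0.6367

0.453 ≤ PN ≤ 0.637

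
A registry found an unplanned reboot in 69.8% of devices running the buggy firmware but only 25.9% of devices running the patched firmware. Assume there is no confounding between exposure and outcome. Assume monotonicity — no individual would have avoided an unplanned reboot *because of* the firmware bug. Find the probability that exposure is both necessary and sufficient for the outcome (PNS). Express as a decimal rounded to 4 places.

p₁ = 0.698, p₀ = 0.259.
Under exogeneity and monotonicity, PNS = p₁ − p₀.
PNS = 0.698 − 0.259 = 0.439

PNS ≈ 0.4390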